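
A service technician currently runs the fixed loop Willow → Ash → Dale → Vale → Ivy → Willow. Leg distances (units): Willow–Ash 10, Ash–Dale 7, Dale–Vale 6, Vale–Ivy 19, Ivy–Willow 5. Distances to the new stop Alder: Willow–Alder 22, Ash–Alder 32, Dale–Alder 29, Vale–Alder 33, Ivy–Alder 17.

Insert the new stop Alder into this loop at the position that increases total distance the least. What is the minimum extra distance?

Insertion cost between consecutive stops i–j is d(i,Alder) + d(Alder,j) − d(i,j):
  between Willow and Ash: 22 + 32 − 10 = 44
  between Ash and Dale: 32 + 29 − 7 = 54
  between Dale and Vale: 29 + 33 − 6 = 56
  between Vale and Ivy: 33 + 17 − 19 = 31
  between Ivy and Willow: 17 + 22 − 5 = 34
Cheapest insertion is between Vale and Ivy, adding 31.
New total = 47 + 31 = 78.

+31 — insert Alder between Vale and Ivy.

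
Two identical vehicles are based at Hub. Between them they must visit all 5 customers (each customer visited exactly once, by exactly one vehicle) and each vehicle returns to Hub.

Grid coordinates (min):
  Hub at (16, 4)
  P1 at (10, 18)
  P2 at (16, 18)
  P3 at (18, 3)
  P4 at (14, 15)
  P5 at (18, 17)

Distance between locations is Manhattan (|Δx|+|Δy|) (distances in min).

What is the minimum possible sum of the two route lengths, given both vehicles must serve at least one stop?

50 min — the smallest possible combined total.

Try each way of splitting the stops between the two vehicles (each non-empty) and, for each split, find the best tour for each vehicle:
  {P1} + {P2, P3, P4, P5}: 40 + 38 = 78
  {P2} + {P1, P3, P4, P5}: 28 + 46 = 74
  {P1, P2} + {P3, P4, P5}: 40 + 36 = 76
  {P3} + {P1, P2, P4, P5}: 6 + 44 = 50
  {P1, P3} + {P2, P4, P5}: 46 + 36 = 82
  {P2, P3} + {P1, P4, P5}: 34 + 44 = 78
  … (15 splits in total)
Best: vehicle 1 Hub → P3 → Hub = 6; vehicle 2 Hub → P4 → P1 → P2 → P5 → Hub = 44; combined 50.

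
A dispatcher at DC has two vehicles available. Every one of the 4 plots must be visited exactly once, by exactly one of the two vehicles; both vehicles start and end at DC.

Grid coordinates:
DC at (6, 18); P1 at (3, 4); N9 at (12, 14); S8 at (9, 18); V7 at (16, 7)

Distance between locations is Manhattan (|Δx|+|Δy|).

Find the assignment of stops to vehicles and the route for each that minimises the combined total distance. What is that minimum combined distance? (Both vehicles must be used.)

There are 2^3 − 1 = 7 ways to divide the 4 stops into two non-empty groups. For each, the best each vehicle can do is its own shortest tour through its group:
  {P1} + {N9, S8, V7}: 34 + 42 = 76
  {N9} + {P1, S8, V7}: 20 + 54 = 74
  {P1, N9} + {S8, V7}: 46 + 42 = 88
  {S8} + {P1, N9, V7}: 6 + 54 = 60
  {P1, S8} + {N9, V7}: 40 + 42 = 82
  {N9, S8} + {P1, V7}: 20 + 54 = 74
  … (7 splits in total)
Best: vehicle 1 DC → S8 → DC = 6; vehicle 2 DC → P1 → V7 → N9 → DC = 54; combined 60.

60 — the smallest possible combined total.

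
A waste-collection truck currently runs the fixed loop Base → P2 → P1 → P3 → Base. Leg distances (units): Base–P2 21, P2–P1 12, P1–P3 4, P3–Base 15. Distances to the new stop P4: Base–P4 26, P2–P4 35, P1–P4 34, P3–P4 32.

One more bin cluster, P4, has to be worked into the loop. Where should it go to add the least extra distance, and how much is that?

Adding 40 by placing P4 on the Base–P2 leg.

Insertion cost between consecutive stops i–j is d(i,P4) + d(P4,j) − d(i,j):
  between Base and P2: 26 + 35 − 21 = 40
  between P2 and P1: 35 + 34 − 12 = 57
  between P1 and P3: 34 + 32 − 4 = 62
  between P3 and Base: 32 + 26 − 15 = 43
Cheapest insertion is between Base and P2, adding 40.
New total = 52 + 40 = 92.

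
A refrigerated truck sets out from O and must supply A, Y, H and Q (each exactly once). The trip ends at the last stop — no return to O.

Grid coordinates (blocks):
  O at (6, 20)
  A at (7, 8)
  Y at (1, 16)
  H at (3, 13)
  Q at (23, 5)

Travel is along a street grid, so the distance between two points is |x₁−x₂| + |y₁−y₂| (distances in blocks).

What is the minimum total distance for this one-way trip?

There are 4! = 24 possible orderings.
O→A→Y→H→Q: 13+14+5+28 = 60
O→A→Y→Q→H: 13+14+33+28 = 88
O→A→H→Y→Q: 13+9+5+33 = 60
O→A→H→Q→Y: 13+9+28+33 = 83
O→A→Q→Y→H: 13+19+33+5 = 70
O→A→Q→H→Y: 13+19+28+5 = 65
O→Y→A→H→Q: 9+14+9+28 = 60
O→Y→A→Q→H: 9+14+19+28 = 70
O→Y→H→A→Q: 9+5+9+19 = 42
O→Y→H→Q→A: 9+5+28+19 = 61
O→Y→Q→A→H: 9+33+19+9 = 70
O→Y→Q→H→A: 9+33+28+9 = 79
O→H→A→Y→Q: 10+9+14+33 = 66
O→H→A→Q→Y: 10+9+19+33 = 71
… (10 more)
The minimum is 42.
One shortest path: O → Y → H → A → Q.

Minimum one-way distance = 42 blocks.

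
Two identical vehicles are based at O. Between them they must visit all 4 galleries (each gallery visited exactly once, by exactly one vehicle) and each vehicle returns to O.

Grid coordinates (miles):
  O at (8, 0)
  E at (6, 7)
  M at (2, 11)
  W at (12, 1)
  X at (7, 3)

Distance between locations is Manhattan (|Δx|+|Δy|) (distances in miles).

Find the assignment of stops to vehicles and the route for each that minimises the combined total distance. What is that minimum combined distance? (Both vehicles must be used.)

Minimum combined distance: 44 miles.

There are 2^3 − 1 = 7 ways to divide the 4 stops into two non-empty groups. For each, the best each vehicle can do is its own shortest tour through its group:
  {E} + {M, W, X}: 18 + 42 = 60
  {M} + {E, W, X}: 34 + 26 = 60
  {E, M} + {W, X}: 34 + 16 = 50
  {W} + {E, M, X}: 10 + 34 = 44
  {E, W} + {M, X}: 26 + 34 = 60
  {M, W} + {E, X}: 42 + 18 = 60
  … (7 splits in total)
Best: vehicle 1 O → W → O = 10; vehicle 2 O → E → M → X → O = 34; combined 44.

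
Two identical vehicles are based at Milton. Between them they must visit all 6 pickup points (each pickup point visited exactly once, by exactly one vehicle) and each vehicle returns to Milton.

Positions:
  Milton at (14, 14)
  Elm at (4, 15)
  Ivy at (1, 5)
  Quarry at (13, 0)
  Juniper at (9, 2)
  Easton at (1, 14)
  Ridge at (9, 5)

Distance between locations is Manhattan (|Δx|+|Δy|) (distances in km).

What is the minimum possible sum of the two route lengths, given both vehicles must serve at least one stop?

Minimum combined distance: 76 km.

Try each way of splitting the stops between the two vehicles (each non-empty) and, for each split, find the best tour for each vehicle:
  {Elm} + {Ivy, Quarry, Juniper, Easton, Ridge}: 22 + 54 = 76
  {Ivy} + {Elm, Quarry, Juniper, Easton, Ridge}: 44 + 56 = 100
  {Elm, Ivy} + {Quarry, Juniper, Easton, Ridge}: 46 + 54 = 100
  {Quarry} + {Elm, Ivy, Juniper, Easton, Ridge}: 30 + 52 = 82
  {Elm, Quarry} + {Ivy, Juniper, Easton, Ridge}: 50 + 50 = 100
  {Ivy, Quarry} + {Elm, Juniper, Easton, Ridge}: 54 + 52 = 106
  … (31 splits in total)
Best: vehicle 1 Milton → Elm → Milton = 22; vehicle 2 Milton → Quarry → Juniper → Ridge → Ivy → Easton → Milton = 54; combined 76.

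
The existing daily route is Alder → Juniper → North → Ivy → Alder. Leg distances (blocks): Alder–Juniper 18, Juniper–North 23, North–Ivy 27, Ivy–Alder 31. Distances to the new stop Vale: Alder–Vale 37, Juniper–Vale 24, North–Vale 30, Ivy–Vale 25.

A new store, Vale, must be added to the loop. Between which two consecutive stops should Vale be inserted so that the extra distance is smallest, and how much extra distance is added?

Minimum extra distance: 28 blocks, inserting Vale between North and Ivy.

Insertion cost between consecutive stops i–j is d(i,Vale) + d(Vale,j) − d(i,j):
  between Alder and Juniper: 37 + 24 − 18 = 43
  between Juniper and North: 24 + 30 − 23 = 31
  between North and Ivy: 30 + 25 − 27 = 28
  between Ivy and Alder: 25 + 37 − 31 = 31
Cheapest insertion is between North and Ivy, adding 28.
New total = 99 + 28 = 127.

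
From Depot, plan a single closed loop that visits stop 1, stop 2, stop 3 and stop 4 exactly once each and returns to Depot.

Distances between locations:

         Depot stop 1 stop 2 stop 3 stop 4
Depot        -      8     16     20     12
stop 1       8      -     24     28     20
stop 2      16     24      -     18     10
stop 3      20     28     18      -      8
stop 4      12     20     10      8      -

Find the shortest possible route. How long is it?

70 — the shortest possible round trip.

With 4 stops there are 4!/2 = 12 distinct round trips (a route and its reverse cost the same).
Depot→stop 1→stop 2→stop 3→stop 4→Depot: 8+24+18+8+12 = 70
Depot→stop 1→stop 2→stop 4→stop 3→Depot: 8+24+10+8+20 = 70
Depot→stop 1→stop 3→stop 2→stop 4→Depot: 8+28+18+10+12 = 76
Depot→stop 1→stop 3→stop 4→stop 2→Depot: 8+28+8+10+16 = 70
Depot→stop 1→stop 4→stop 2→stop 3→Depot: 8+20+10+18+20 = 76
Depot→stop 1→stop 4→stop 3→stop 2→Depot: 8+20+8+18+16 = 70
Depot→stop 2→stop 1→stop 3→stop 4→Depot: 16+24+28+8+12 = 88
Depot→stop 2→stop 1→stop 4→stop 3→Depot: 16+24+20+8+20 = 88
Depot→stop 2→stop 3→stop 1→stop 4→Depot: 16+18+28+20+12 = 94
Depot→stop 2→stop 4→stop 1→stop 3→Depot: 16+10+20+28+20 = 94
Depot→stop 3→stop 1→stop 2→stop 4→Depot: 20+28+24+10+12 = 94
Depot→stop 3→stop 2→stop 1→stop 4→Depot: 20+18+24+20+12 = 94
The minimum is 70.
One optimal route: Depot → stop 1 → stop 2 → stop 3 → stop 4 → Depot (or its reverse).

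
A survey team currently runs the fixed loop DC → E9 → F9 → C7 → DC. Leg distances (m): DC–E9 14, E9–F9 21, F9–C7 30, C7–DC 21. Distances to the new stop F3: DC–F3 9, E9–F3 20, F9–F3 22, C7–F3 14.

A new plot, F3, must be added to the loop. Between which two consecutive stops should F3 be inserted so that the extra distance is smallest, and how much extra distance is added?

Insertion cost between consecutive stops i–j is d(i,F3) + d(F3,j) − d(i,j):
  between DC and E9: 9 + 20 − 14 = 15
  between E9 and F9: 20 + 22 − 21 = 21
  between F9 and C7: 22 + 14 − 30 = 6
  between C7 and DC: 14 + 9 − 21 = 2
Cheapest insertion is between C7 and DC, adding 2.
New total = 86 + 2 = 88.

Adding 2 m by placing F3 on the C7–DC leg.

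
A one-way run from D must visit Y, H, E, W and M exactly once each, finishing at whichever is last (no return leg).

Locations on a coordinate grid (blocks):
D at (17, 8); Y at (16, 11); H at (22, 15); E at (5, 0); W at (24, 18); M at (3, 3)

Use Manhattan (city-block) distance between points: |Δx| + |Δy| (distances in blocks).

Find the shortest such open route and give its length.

Shortest open route: 58 blocks.

There are 5! = 120 possible orderings.
D - Y - H - E - W - M: 4+10+32+37+36 = 119
D - Y - H - E - M - W: 4+10+32+5+36 = 87
D - Y - H - W - E - M: 4+10+5+37+5 = 61
D - Y - H - W - M - E: 4+10+5+36+5 = 60
D - Y - H - M - E - W: 4+10+31+5+37 = 87
D - Y - H - M - W - E: 4+10+31+36+37 = 118
D - Y - E - H - W - M: 4+22+32+5+36 = 99
D - Y - E - H - M - W: 4+22+32+31+36 = 125
D - Y - E - W - H - M: 4+22+37+5+31 = 99
D - Y - E - W - M - H: 4+22+37+36+31 = 130
D - Y - E - M - H - W: 4+22+5+31+5 = 67
D - Y - E - M - W - H: 4+22+5+36+5 = 72
D - Y - W - H - E - M: 4+15+5+32+5 = 61
D - Y - W - H - M - E: 4+15+5+31+5 = 60
… (106 more)
D - H - W - Y - M - E: 12+5+15+21+5 = 58  ← best
The minimum is 58.
One shortest path: D → H → W → Y → M → E.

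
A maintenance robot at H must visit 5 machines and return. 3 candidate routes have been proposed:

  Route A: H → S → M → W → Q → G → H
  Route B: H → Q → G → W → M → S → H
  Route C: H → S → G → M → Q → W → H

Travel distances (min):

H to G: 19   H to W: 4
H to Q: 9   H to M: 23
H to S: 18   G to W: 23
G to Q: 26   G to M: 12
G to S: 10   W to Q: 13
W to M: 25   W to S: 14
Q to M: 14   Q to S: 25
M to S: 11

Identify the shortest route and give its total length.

71 min — Route C is the shortest.

Route A: 18 + 11 + 25 + 13 + 26 + 19 = 112
Route B: 9 + 26 + 23 + 25 + 11 + 18 = 112
Route C: 18 + 10 + 12 + 14 + 13 + 4 = 71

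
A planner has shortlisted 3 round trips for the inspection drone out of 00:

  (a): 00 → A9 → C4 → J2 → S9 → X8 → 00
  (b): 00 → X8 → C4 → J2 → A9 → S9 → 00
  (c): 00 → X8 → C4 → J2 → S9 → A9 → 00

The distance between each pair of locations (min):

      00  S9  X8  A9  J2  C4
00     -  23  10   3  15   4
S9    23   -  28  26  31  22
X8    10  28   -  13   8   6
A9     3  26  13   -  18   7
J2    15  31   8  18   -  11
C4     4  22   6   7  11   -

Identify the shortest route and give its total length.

(a): 3 + 7 + 11 + 31 + 28 + 10 = 90
(b): 10 + 6 + 11 + 18 + 26 + 23 = 94
(c): 10 + 6 + 11 + 31 + 26 + 3 = 87

87 min — (c) is the shortest.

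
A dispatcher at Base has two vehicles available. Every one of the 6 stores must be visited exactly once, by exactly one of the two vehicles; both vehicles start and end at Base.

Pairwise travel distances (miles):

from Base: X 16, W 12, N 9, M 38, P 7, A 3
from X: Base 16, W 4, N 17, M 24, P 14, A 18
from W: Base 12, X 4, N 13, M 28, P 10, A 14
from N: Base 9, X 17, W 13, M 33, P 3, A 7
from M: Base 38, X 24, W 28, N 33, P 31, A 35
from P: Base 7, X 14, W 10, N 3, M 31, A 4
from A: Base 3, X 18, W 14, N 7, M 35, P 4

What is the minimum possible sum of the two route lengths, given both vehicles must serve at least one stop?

Try each way of splitting the stops between the two vehicles (each non-empty) and, for each split, find the best tour for each vehicle:
  {X} + {W, N, M, P, A}: 32 + 83 = 115
  {W} + {X, N, M, P, A}: 24 + 83 = 107
  {X, W} + {N, M, P, A}: 32 + 80 = 112
  {N} + {X, W, M, P, A}: 18 + 78 = 96
  {X, N} + {W, M, P, A}: 42 + 78 = 120
  {W, N} + {X, M, P, A}: 34 + 78 = 112
  … (31 splits in total)
  {X, W, N, M, P} + {A}: 83 + 6 = 89  ← best
Best: vehicle 1 Base → W → X → M → N → P → Base = 83; vehicle 2 Base → A → Base = 6; combined 89.

Minimum combined distance: 89 miles.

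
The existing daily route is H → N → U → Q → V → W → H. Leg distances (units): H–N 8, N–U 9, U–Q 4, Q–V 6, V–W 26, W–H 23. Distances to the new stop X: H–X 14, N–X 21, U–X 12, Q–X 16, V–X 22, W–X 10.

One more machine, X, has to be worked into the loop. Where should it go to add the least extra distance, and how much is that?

Insertion cost between consecutive stops i–j is d(i,X) + d(X,j) − d(i,j):
  between H and N: 14 + 21 − 8 = 27
  between N and U: 21 + 12 − 9 = 24
  between U and Q: 12 + 16 − 4 = 24
  between Q and V: 16 + 22 − 6 = 32
  between V and W: 22 + 10 − 26 = 6
  between W and H: 10 + 14 − 23 = 1
Cheapest insertion is between W and H, adding 1.
New total = 76 + 1 = 77.

Adding 1 by placing X on the W–H leg.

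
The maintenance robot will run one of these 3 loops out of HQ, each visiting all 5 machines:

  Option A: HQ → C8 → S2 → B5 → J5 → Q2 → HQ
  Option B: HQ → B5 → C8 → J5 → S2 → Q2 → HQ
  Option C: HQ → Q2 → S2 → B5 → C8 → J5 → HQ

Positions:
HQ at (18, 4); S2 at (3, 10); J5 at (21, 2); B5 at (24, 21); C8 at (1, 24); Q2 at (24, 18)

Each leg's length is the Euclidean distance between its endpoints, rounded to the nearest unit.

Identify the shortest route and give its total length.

114 — Option A is the shortest.

Option A: 26 + 14 + 24 + 19 + 16 + 15 = 114
Option B: 18 + 23 + 30 + 20 + 22 + 15 = 128
Option C: 15 + 22 + 24 + 23 + 30 + 4 = 118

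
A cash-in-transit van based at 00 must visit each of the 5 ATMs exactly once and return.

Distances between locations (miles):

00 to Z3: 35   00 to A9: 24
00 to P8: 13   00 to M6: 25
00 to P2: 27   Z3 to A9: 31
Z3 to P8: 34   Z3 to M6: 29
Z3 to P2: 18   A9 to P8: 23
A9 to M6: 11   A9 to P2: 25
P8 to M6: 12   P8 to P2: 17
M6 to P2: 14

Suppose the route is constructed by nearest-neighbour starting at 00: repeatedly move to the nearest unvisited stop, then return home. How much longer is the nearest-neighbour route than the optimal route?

The nearest-neighbour route is 2 miles longer than optimal.

From 00: P8=13, A9=24, M6=25, P2=27, Z3=35 → choose P8 (13).
From P8: M6=12, P2=17, A9=23, Z3=34 → choose M6 (12).
From M6: A9=11, P2=14, Z3=29 → choose A9 (11).
From A9: P2=25, Z3=31 → choose P2 (25).
From P2: Z3=18 → choose Z3 (18).
NN route 00 → P8 → M6 → A9 → P2 → Z3 → 00 costs 114.
Optimal: 00 → A9 → Z3 → P2 → M6 → P8 → 00 costs 112 (by enumerating all 60 distinct tours).
Excess = 114 − 112 = 2.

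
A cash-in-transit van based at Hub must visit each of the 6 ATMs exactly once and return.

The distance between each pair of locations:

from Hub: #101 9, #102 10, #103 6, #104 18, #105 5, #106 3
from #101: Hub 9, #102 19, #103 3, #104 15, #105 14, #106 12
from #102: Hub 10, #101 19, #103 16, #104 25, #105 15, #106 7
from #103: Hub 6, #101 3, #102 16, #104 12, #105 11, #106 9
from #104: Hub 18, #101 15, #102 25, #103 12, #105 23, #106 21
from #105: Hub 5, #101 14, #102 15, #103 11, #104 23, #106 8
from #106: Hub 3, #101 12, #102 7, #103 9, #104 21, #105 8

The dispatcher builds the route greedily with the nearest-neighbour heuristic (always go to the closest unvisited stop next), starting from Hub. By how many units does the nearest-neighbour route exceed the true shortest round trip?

Hub: #106=3, #105=5, #103=6, #101=9, #102=10, #104=18 ⇒ #106
#106: #102=7, #105=8, #103=9, #101=12, #104=21 ⇒ #102
#102: #105=15, #103=16, #101=19, #104=25 ⇒ #105
#105: #103=11, #101=14, #104=23 ⇒ #103
#103: #101=3, #104=12 ⇒ #101
#101: #104=15 ⇒ #104
NN route Hub → #106 → #102 → #105 → #103 → #101 → #104 → Hub costs 72.
Optimal: Hub → #101 → #103 → #104 → #102 → #106 → #105 → Hub costs 69 (by enumerating all 360 distinct tours).
Excess = 72 − 69 = 3.

3 longer than the optimal tour.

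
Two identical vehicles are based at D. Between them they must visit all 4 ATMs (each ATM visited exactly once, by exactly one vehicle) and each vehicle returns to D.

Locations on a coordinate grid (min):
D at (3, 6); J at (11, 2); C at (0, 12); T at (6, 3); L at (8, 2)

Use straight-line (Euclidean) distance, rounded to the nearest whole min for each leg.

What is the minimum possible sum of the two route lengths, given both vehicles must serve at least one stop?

32 min — the smallest possible combined total.

Try each way of splitting the stops between the two vehicles (each non-empty) and, for each split, find the best tour for each vehicle:
  {J} + {C, T, L}: 18 + 26 = 44
  {C} + {J, T, L}: 14 + 18 = 32
  {J, C} + {T, L}: 31 + 12 = 43
  {T} + {J, C, L}: 8 + 31 = 39
  {J, T} + {C, L}: 18 + 26 = 44
  {C, T} + {J, L}: 22 + 18 = 40
  … (7 splits in total)
Best: vehicle 1 D → C → D = 14; vehicle 2 D → J → L → T → D = 18; combined 32.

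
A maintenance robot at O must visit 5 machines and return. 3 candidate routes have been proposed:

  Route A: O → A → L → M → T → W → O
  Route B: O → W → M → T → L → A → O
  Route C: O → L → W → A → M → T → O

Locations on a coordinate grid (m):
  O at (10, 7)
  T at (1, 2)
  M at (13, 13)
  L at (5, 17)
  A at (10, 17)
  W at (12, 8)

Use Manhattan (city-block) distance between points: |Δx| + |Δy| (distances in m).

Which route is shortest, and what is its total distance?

Route A: 10 + 5 + 12 + 23 + 17 + 3 = 70
Route B: 3 + 6 + 23 + 19 + 5 + 10 = 66
Route C: 15 + 16 + 11 + 7 + 23 + 14 = 86

66 m — Route B is the shortest.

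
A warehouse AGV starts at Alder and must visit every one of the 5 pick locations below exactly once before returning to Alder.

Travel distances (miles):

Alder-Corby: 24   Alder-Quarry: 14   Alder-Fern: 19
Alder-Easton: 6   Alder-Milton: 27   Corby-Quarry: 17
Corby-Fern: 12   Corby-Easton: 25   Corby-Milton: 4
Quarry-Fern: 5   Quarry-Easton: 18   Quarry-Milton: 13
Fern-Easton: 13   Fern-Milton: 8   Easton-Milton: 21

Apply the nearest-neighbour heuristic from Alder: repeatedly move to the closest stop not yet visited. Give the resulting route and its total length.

At Alder the remaining stops are Easton 6, Quarry 14, Fern 19, Corby 24, Milton 27; go to Easton.
At Easton the remaining stops are Fern 13, Quarry 18, Milton 21, Corby 25; go to Fern.
At Fern the remaining stops are Quarry 5, Milton 8, Corby 12; go to Quarry.
At Quarry the remaining stops are Milton 13, Corby 17; go to Milton.
At Milton the remaining stops are Corby 4; go to Corby.
Return Corby→Alder: 24.
Total = 6 + 13 + 5 + 13 + 4 + 24 = 65.

Total distance 65 miles via the nearest-neighbour route Alder → Easton → Fern → Quarry → Milton → Corby → Alder.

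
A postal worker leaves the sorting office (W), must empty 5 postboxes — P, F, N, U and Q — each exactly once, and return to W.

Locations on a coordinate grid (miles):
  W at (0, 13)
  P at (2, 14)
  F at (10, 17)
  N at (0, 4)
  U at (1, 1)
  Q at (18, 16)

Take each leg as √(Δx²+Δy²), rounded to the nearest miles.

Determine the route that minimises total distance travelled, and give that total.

Shortest round trip = 54 miles.

With 5 stops there are 5!/2 = 60 distinct round trips (a route and its reverse cost the same).
W - P - F - N - U - Q - W: 2+9+16+3+23+18 = 71
W - P - F - N - Q - U - W: 2+9+16+22+23+12 = 84
W - P - F - U - N - Q - W: 2+9+18+3+22+18 = 72
W - P - F - U - Q - N - W: 2+9+18+23+22+9 = 83
W - P - F - Q - N - U - W: 2+9+8+22+3+12 = 56
W - P - F - Q - U - N - W: 2+9+8+23+3+9 = 54
W - P - N - F - U - Q - W: 2+10+16+18+23+18 = 87
W - P - N - F - Q - U - W: 2+10+16+8+23+12 = 71
W - P - N - U - F - Q - W: 2+10+3+18+8+18 = 59
W - P - N - U - Q - F - W: 2+10+3+23+8+11 = 57
W - P - N - Q - F - U - W: 2+10+22+8+18+12 = 72
W - P - N - Q - U - F - W: 2+10+22+23+18+11 = 86
W - P - U - F - N - Q - W: 2+13+18+16+22+18 = 89
W - P - U - F - Q - N - W: 2+13+18+8+22+9 = 72
… (46 more)
The minimum is 54.
One optimal route: W → P → F → Q → U → N → W (or its reverse).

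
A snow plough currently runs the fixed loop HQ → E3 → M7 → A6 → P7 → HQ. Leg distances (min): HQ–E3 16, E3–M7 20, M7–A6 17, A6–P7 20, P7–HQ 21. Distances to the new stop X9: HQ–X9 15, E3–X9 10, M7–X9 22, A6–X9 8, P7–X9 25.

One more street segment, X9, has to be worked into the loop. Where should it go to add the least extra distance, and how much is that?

Insertion cost between consecutive stops i–j is d(i,X9) + d(X9,j) − d(i,j):
  between HQ and E3: 15 + 10 − 16 = 9
  between E3 and M7: 10 + 22 − 20 = 12
  between M7 and A6: 22 + 8 − 17 = 13
  between A6 and P7: 8 + 25 − 20 = 13
  between P7 and HQ: 25 + 15 − 21 = 19
Cheapest insertion is between HQ and E3, adding 9.
New total = 94 + 9 = 103.

Adding 9 min by placing X9 on the HQ–E3 leg.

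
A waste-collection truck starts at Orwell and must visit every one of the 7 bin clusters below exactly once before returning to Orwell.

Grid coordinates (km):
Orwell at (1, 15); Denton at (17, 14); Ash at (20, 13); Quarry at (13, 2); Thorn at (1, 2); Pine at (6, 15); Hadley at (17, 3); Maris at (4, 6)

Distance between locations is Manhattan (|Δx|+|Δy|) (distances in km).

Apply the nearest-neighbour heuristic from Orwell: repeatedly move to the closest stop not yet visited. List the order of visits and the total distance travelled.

At Orwell the remaining stops are Pine 5, Maris 12, Thorn 13, Denton 17, Ash 21, Quarry 25, Hadley 28; go to Pine.
At Pine the remaining stops are Maris 11, Denton 12, Ash 16, Thorn 18, Quarry 20, Hadley 23; go to Maris.
At Maris the remaining stops are Thorn 7, Quarry 13, Hadley 16, Denton 21, Ash 23; go to Thorn.
At Thorn the remaining stops are Quarry 12, Hadley 17, Denton 28, Ash 30; go to Quarry.
At Quarry the remaining stops are Hadley 5, Denton 16, Ash 18; go to Hadley.
At Hadley the remaining stops are Denton 11, Ash 13; go to Denton.
At Denton the remaining stops are Ash 4; go to Ash.
Return Ash→Orwell: 21.
Total = 5 + 11 + 7 + 12 + 5 + 11 + 4 + 21 = 76.

76 km along Orwell → Pine → Maris → Thorn → Quarry → Hadley → Denton → Ash → Orwell.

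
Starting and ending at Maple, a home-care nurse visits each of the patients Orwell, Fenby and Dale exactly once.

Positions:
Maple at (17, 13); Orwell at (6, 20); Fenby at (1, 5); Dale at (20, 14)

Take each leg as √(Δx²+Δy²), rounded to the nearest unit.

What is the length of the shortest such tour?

There are 3 distinct closed tours to check (reversals are equivalent).
Maple → Orwell → Fenby → Dale → Maple: 13+16+21+3 = 53
Maple → Orwell → Dale → Fenby → Maple: 13+15+21+18 = 67
Maple → Fenby → Orwell → Dale → Maple: 18+16+15+3 = 52
The minimum is 52.
One optimal route: Maple → Fenby → Orwell → Dale → Maple (or its reverse).

52 — the shortest possible round trip.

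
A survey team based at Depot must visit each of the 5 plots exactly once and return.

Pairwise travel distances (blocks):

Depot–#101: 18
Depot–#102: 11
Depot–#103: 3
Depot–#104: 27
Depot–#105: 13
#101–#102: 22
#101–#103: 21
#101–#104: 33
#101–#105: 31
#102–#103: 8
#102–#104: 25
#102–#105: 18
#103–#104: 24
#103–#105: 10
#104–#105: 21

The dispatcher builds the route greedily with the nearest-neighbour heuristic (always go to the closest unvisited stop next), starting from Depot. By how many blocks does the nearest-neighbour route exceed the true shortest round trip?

Excess over optimum: 2 blocks.

From Depot: #103=3, #102=11, #105=13, #101=18, #104=27 → choose #103 (3).
From #103: #102=8, #105=10, #101=21, #104=24 → choose #102 (8).
From #102: #105=18, #101=22, #104=25 → choose #105 (18).
From #105: #104=21, #101=31 → choose #104 (21).
From #104: #101=33 → choose #101 (33).
NN route Depot → #103 → #102 → #105 → #104 → #101 → Depot costs 101.
Optimal: Depot → #101 → #102 → #104 → #105 → #103 → Depot costs 99 (by enumerating all 60 distinct tours).
Excess = 101 − 99 = 2.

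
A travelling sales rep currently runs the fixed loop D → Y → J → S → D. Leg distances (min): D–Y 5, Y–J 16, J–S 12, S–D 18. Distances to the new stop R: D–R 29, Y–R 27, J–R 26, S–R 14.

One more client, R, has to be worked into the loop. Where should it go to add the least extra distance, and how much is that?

Insertion cost between consecutive stops i–j is d(i,R) + d(R,j) − d(i,j):
  between D and Y: 29 + 27 − 5 = 51
  between Y and J: 27 + 26 − 16 = 37
  between J and S: 26 + 14 − 12 = 28
  between S and D: 14 + 29 − 18 = 25
Cheapest insertion is between S and D, adding 25.
New total = 51 + 25 = 76.

Adding 25 min by placing R on the S–D leg.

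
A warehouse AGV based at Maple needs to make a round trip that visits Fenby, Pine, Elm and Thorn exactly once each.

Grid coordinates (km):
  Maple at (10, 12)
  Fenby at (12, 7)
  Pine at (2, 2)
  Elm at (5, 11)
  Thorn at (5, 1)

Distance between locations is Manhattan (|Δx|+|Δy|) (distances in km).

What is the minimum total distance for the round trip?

Minimum total distance: 42 km.

There are 12 distinct closed tours to check (reversals are equivalent).
Maple-Fenby-Pine-Elm-Thorn-Maple: 7+15+12+10+16 = 60
Maple-Fenby-Pine-Thorn-Elm-Maple: 7+15+4+10+6 = 42
Maple-Fenby-Elm-Pine-Thorn-Maple: 7+11+12+4+16 = 50
Maple-Fenby-Elm-Thorn-Pine-Maple: 7+11+10+4+18 = 50
Maple-Fenby-Thorn-Pine-Elm-Maple: 7+13+4+12+6 = 42
Maple-Fenby-Thorn-Elm-Pine-Maple: 7+13+10+12+18 = 60
Maple-Pine-Fenby-Elm-Thorn-Maple: 18+15+11+10+16 = 70
Maple-Pine-Fenby-Thorn-Elm-Maple: 18+15+13+10+6 = 62
Maple-Pine-Elm-Fenby-Thorn-Maple: 18+12+11+13+16 = 70
Maple-Pine-Thorn-Fenby-Elm-Maple: 18+4+13+11+6 = 52
Maple-Elm-Fenby-Pine-Thorn-Maple: 6+11+15+4+16 = 52
Maple-Elm-Pine-Fenby-Thorn-Maple: 6+12+15+13+16 = 62
The minimum is 42.
One optimal route: Maple → Fenby → Pine → Thorn → Elm → Maple (or its reverse).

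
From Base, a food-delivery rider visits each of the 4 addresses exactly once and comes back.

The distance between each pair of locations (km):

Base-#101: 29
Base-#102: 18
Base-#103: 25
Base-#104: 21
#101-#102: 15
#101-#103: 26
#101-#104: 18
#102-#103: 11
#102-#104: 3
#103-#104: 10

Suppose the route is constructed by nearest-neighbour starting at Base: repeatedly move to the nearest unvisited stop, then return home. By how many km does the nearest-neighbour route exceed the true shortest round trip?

Base: #102=18, #104=21, #103=25, #101=29 ⇒ #102
#102: #104=3, #103=11, #101=15 ⇒ #104
#104: #103=10, #101=18 ⇒ #103
#103: #101=26 ⇒ #101
NN route Base → #102 → #104 → #103 → #101 → Base costs 86.
Optimal: Base → #101 → #102 → #104 → #103 → Base costs 82 (by enumerating all 12 distinct tours).
Excess = 86 − 82 = 4.

4 km longer than the optimal tour.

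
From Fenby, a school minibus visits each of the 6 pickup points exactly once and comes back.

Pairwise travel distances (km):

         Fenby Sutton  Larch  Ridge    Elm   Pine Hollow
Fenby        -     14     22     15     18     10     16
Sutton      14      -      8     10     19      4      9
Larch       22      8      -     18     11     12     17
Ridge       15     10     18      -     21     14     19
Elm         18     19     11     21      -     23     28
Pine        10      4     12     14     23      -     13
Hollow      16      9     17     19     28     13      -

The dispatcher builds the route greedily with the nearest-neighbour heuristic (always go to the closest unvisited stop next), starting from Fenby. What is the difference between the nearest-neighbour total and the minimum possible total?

Fenby: Pine=10, Sutton=14, Ridge=15, Hollow=16, Elm=18, Larch=22 ⇒ Pine
Pine: Sutton=4, Larch=12, Hollow=13, Ridge=14, Elm=23 ⇒ Sutton
Sutton: Larch=8, Hollow=9, Ridge=10, Elm=19 ⇒ Larch
Larch: Elm=11, Hollow=17, Ridge=18 ⇒ Elm
Elm: Ridge=21, Hollow=28 ⇒ Ridge
Ridge: Hollow=19 ⇒ Hollow
NN route Fenby → Pine → Sutton → Larch → Elm → Ridge → Hollow → Fenby costs 89.
Optimal: Fenby → Ridge → Elm → Larch → Sutton → Hollow → Pine → Fenby costs 87 (by enumerating all 360 distinct tours).
Excess = 89 − 87 = 2.

2 km longer than the optimal tour.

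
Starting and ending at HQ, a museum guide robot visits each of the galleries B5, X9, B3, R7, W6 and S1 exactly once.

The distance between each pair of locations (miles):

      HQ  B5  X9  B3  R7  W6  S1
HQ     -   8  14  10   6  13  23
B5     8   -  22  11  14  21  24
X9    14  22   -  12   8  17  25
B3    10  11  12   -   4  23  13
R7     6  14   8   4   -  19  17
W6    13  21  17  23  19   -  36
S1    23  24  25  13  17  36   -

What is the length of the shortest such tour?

There are 360 distinct closed tours to check (reversals are equivalent).
HQ-B5-X9-B3-R7-W6-S1-HQ: 8+22+12+4+19+36+23 = 124
HQ-B5-X9-B3-R7-S1-W6-HQ: 8+22+12+4+17+36+13 = 112
HQ-B5-X9-B3-W6-R7-S1-HQ: 8+22+12+23+19+17+23 = 124
HQ-B5-X9-B3-W6-S1-R7-HQ: 8+22+12+23+36+17+6 = 124
HQ-B5-X9-B3-S1-R7-W6-HQ: 8+22+12+13+17+19+13 = 104
HQ-B5-X9-B3-S1-W6-R7-HQ: 8+22+12+13+36+19+6 = 116
HQ-B5-X9-R7-B3-W6-S1-HQ: 8+22+8+4+23+36+23 = 124
HQ-B5-X9-R7-B3-S1-W6-HQ: 8+22+8+4+13+36+13 = 104
… (352 more)
HQ-B5-B3-S1-R7-X9-W6-HQ: 8+11+13+17+8+17+13 = 87  ← best
The minimum is 87.
One optimal route: HQ → B5 → B3 → S1 → R7 → X9 → W6 → HQ (or its reverse).

87 miles — the shortest possible round trip.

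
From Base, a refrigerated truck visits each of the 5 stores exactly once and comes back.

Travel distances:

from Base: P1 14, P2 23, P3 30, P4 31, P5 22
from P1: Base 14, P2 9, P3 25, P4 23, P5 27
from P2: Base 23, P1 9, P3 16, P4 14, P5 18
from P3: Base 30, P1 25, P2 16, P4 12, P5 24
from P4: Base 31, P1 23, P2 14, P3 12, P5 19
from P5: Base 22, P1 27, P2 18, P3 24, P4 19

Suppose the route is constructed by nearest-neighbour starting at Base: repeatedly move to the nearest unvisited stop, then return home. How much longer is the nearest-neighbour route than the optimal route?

Excess over optimum: 3.

Base: P1=14, P5=22, P2=23, P3=30, P4=31 ⇒ P1
P1: P2=9, P4=23, P3=25, P5=27 ⇒ P2
P2: P4=14, P3=16, P5=18 ⇒ P4
P4: P3=12, P5=19 ⇒ P3
P3: P5=24 ⇒ P5
NN route Base → P1 → P2 → P4 → P3 → P5 → Base costs 95.
Optimal: Base → P1 → P2 → P3 → P4 → P5 → Base costs 92 (by enumerating all 60 distinct tours).
Excess = 95 − 92 = 3.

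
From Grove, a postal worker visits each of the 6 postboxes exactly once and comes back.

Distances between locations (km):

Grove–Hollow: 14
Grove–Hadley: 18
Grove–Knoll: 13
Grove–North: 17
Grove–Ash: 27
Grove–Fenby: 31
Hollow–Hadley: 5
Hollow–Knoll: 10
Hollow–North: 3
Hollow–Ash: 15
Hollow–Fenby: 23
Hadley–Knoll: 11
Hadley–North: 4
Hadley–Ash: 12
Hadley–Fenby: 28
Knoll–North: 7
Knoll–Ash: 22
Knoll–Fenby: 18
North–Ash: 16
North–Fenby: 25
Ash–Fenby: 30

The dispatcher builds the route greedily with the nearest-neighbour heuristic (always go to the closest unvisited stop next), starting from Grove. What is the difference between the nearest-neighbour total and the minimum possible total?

The nearest-neighbour route is 7 km longer than optimal.

From Grove: Knoll=13, Hollow=14, North=17, Hadley=18, Ash=27, Fenby=31 → choose Knoll (13).
From Knoll: North=7, Hollow=10, Hadley=11, Fenby=18, Ash=22 → choose North (7).
From North: Hollow=3, Hadley=4, Ash=16, Fenby=25 → choose Hollow (3).
From Hollow: Hadley=5, Ash=15, Fenby=23 → choose Hadley (5).
From Hadley: Ash=12, Fenby=28 → choose Ash (12).
From Ash: Fenby=30 → choose Fenby (30).
NN route Grove → Knoll → North → Hollow → Hadley → Ash → Fenby → Grove costs 101.
Optimal: Grove → Hollow → North → Hadley → Ash → Fenby → Knoll → Grove costs 94 (by enumerating all 360 distinct tours).
Excess = 101 − 94 = 7.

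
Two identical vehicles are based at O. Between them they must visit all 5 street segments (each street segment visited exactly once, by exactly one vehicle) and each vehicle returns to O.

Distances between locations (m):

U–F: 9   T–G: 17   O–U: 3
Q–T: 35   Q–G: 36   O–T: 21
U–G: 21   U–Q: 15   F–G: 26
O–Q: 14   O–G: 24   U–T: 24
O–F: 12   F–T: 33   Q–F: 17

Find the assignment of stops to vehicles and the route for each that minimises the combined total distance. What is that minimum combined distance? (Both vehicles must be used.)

Try each way of splitting the stops between the two vehicles (each non-empty) and, for each split, find the best tour for each vehicle:
  {U} + {Q, F, T, G}: 6 + 95 = 101
  {Q} + {U, F, T, G}: 28 + 76 = 104
  {U, Q} + {F, T, G}: 32 + 76 = 108
  {F} + {U, Q, T, G}: 24 + 88 = 112
  {U, F} + {Q, T, G}: 24 + 88 = 112
  {Q, F} + {U, T, G}: 43 + 62 = 105
  … (15 splits in total)
Best: vehicle 1 O → U → O = 6; vehicle 2 O → Q → F → G → T → O = 95; combined 101.

Minimum combined distance: 101 m.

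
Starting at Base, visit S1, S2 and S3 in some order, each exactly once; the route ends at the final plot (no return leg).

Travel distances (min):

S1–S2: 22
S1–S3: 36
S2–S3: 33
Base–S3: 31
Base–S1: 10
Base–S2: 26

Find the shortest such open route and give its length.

65 min — the minimum one-way total.

There are 3! = 6 possible orderings.
Base → S1 → S2 → S3: 10+22+33 = 65
Base → S1 → S3 → S2: 10+36+33 = 79
Base → S2 → S1 → S3: 26+22+36 = 84
Base → S2 → S3 → S1: 26+33+36 = 95
Base → S3 → S1 → S2: 31+36+22 = 89
Base → S3 → S2 → S1: 31+33+22 = 86
The minimum is 65.
One shortest path: Base → S1 → S2 → S3.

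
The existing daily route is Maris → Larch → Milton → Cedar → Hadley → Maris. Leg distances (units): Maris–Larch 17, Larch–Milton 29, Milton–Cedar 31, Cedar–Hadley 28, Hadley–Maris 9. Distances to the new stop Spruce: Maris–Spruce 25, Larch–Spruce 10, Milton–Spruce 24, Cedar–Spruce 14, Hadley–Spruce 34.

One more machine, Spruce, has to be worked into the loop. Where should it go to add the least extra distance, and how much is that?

Insertion cost between consecutive stops i–j is d(i,Spruce) + d(Spruce,j) − d(i,j):
  between Maris and Larch: 25 + 10 − 17 = 18
  between Larch and Milton: 10 + 24 − 29 = 5
  between Milton and Cedar: 24 + 14 − 31 = 7
  between Cedar and Hadley: 14 + 34 − 28 = 20
  between Hadley and Maris: 34 + 25 − 9 = 50
Cheapest insertion is between Larch and Milton, adding 5.
New total = 114 + 5 = 119.

Adding 5 by placing Spruce on the Larch–Milton leg.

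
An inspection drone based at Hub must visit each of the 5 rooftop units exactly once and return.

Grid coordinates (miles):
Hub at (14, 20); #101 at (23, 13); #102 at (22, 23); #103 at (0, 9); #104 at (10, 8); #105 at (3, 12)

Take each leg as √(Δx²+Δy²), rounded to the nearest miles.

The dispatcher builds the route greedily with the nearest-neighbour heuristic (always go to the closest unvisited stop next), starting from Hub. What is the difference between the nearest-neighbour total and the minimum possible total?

2 miles longer than the optimal tour.

From Hub: #102=9, #101=11, #104=13, #105=14, #103=18 → choose #102 (9).
From #102: #101=10, #104=19, #105=22, #103=26 → choose #101 (10).
From #101: #104=14, #105=20, #103=23 → choose #104 (14).
From #104: #105=8, #103=10 → choose #105 (8).
From #105: #103=4 → choose #103 (4).
NN route Hub → #102 → #101 → #104 → #105 → #103 → Hub costs 63.
Optimal: Hub → #102 → #101 → #104 → #103 → #105 → Hub costs 61 (by enumerating all 60 distinct tours).
Excess = 63 − 61 = 2.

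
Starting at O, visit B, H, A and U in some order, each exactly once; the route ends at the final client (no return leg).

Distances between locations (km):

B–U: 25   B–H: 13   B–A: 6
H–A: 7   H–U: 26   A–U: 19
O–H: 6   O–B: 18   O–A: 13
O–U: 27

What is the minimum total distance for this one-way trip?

Minimum one-way distance = 44 km.

There are 4! = 24 possible orderings.
O→B→H→A→U: 18+13+7+19 = 57
O→B→H→U→A: 18+13+26+19 = 76
O→B→A→H→U: 18+6+7+26 = 57
O→B→A→U→H: 18+6+19+26 = 69
O→B→U→H→A: 18+25+26+7 = 76
O→B→U→A→H: 18+25+19+7 = 69
O→H→B→A→U: 6+13+6+19 = 44
O→H→B→U→A: 6+13+25+19 = 63
O→H→A→B→U: 6+7+6+25 = 44
O→H→A→U→B: 6+7+19+25 = 57
O→H→U→B→A: 6+26+25+6 = 63
O→H→U→A→B: 6+26+19+6 = 57
O→A→B→H→U: 13+6+13+26 = 58
O→A→B→U→H: 13+6+25+26 = 70
… (10 more)
The minimum is 44.
One shortest path: O → H → B → A → U.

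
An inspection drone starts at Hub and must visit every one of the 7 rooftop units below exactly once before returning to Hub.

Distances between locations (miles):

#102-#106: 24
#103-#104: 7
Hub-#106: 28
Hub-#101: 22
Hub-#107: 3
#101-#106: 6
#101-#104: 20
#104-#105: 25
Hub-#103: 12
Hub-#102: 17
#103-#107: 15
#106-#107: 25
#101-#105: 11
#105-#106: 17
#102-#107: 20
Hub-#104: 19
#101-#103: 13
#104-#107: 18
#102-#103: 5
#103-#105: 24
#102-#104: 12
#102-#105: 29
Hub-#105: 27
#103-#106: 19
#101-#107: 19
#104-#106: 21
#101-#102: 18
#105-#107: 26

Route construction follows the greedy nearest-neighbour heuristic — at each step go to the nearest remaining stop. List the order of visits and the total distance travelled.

105 miles along Hub → #107 → #103 → #102 → #104 → #101 → #106 → #105 → Hub.

From Hub: distances to unvisited — #107=3, #103=12, #102=17, #104=19, #101=22, #105=27, #106=28. Nearest is #107 (3).
From #107: distances to unvisited — #103=15, #104=18, #101=19, #102=20, #106=25, #105=26. Nearest is #103 (15).
From #103: distances to unvisited — #102=5, #104=7, #101=13, #106=19, #105=24. Nearest is #102 (5).
From #102: distances to unvisited — #104=12, #101=18, #106=24, #105=29. Nearest is #104 (12).
From #104: distances to unvisited — #101=20, #106=21, #105=25. Nearest is #101 (20).
From #101: distances to unvisited — #106=6, #105=11. Nearest is #106 (6).
From #106: distances to unvisited — #105=17. Nearest is #105 (17).
Return #105→Hub: 27.
Total = 3 + 15 + 5 + 12 + 20 + 6 + 17 + 27 = 105.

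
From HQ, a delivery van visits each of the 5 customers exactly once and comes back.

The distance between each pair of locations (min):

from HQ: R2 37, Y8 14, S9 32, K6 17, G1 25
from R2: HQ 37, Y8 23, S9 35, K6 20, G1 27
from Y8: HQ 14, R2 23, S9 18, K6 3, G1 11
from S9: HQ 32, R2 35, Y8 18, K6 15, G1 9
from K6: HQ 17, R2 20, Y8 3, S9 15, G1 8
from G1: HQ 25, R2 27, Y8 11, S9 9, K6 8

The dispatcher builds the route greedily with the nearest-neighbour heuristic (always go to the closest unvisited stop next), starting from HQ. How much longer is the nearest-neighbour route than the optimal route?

1 min longer than the optimal tour.

From HQ: Y8=14, K6=17, G1=25, S9=32, R2=37 → choose Y8 (14).
From Y8: K6=3, G1=11, S9=18, R2=23 → choose K6 (3).
From K6: G1=8, S9=15, R2=20 → choose G1 (8).
From G1: S9=9, R2=27 → choose S9 (9).
From S9: R2=35 → choose R2 (35).
NN route HQ → Y8 → K6 → G1 → S9 → R2 → HQ costs 106.
Optimal: HQ → R2 → G1 → S9 → K6 → Y8 → HQ costs 105 (by enumerating all 60 distinct tours).
Excess = 106 − 105 = 1.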